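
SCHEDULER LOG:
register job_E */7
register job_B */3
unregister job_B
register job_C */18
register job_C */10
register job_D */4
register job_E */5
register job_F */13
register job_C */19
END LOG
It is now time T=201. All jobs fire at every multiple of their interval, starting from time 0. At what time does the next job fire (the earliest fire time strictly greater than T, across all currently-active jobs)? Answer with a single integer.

Op 1: register job_E */7 -> active={job_E:*/7}
Op 2: register job_B */3 -> active={job_B:*/3, job_E:*/7}
Op 3: unregister job_B -> active={job_E:*/7}
Op 4: register job_C */18 -> active={job_C:*/18, job_E:*/7}
Op 5: register job_C */10 -> active={job_C:*/10, job_E:*/7}
Op 6: register job_D */4 -> active={job_C:*/10, job_D:*/4, job_E:*/7}
Op 7: register job_E */5 -> active={job_C:*/10, job_D:*/4, job_E:*/5}
Op 8: register job_F */13 -> active={job_C:*/10, job_D:*/4, job_E:*/5, job_F:*/13}
Op 9: register job_C */19 -> active={job_C:*/19, job_D:*/4, job_E:*/5, job_F:*/13}
  job_C: interval 19, next fire after T=201 is 209
  job_D: interval 4, next fire after T=201 is 204
  job_E: interval 5, next fire after T=201 is 205
  job_F: interval 13, next fire after T=201 is 208
Earliest fire time = 204 (job job_D)

Answer: 204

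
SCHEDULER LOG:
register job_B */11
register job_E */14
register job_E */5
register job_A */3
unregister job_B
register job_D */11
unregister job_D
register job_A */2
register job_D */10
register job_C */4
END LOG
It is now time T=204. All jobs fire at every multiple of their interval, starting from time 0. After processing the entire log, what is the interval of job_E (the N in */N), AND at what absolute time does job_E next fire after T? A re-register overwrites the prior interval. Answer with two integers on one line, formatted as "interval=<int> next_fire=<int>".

Op 1: register job_B */11 -> active={job_B:*/11}
Op 2: register job_E */14 -> active={job_B:*/11, job_E:*/14}
Op 3: register job_E */5 -> active={job_B:*/11, job_E:*/5}
Op 4: register job_A */3 -> active={job_A:*/3, job_B:*/11, job_E:*/5}
Op 5: unregister job_B -> active={job_A:*/3, job_E:*/5}
Op 6: register job_D */11 -> active={job_A:*/3, job_D:*/11, job_E:*/5}
Op 7: unregister job_D -> active={job_A:*/3, job_E:*/5}
Op 8: register job_A */2 -> active={job_A:*/2, job_E:*/5}
Op 9: register job_D */10 -> active={job_A:*/2, job_D:*/10, job_E:*/5}
Op 10: register job_C */4 -> active={job_A:*/2, job_C:*/4, job_D:*/10, job_E:*/5}
Final interval of job_E = 5
Next fire of job_E after T=204: (204//5+1)*5 = 205

Answer: interval=5 next_fire=205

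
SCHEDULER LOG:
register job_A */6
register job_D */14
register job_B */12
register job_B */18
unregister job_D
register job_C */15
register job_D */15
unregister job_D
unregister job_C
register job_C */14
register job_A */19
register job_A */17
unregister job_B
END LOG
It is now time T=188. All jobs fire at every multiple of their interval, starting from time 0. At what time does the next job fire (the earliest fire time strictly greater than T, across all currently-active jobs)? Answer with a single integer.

Answer: 196

Derivation:
Op 1: register job_A */6 -> active={job_A:*/6}
Op 2: register job_D */14 -> active={job_A:*/6, job_D:*/14}
Op 3: register job_B */12 -> active={job_A:*/6, job_B:*/12, job_D:*/14}
Op 4: register job_B */18 -> active={job_A:*/6, job_B:*/18, job_D:*/14}
Op 5: unregister job_D -> active={job_A:*/6, job_B:*/18}
Op 6: register job_C */15 -> active={job_A:*/6, job_B:*/18, job_C:*/15}
Op 7: register job_D */15 -> active={job_A:*/6, job_B:*/18, job_C:*/15, job_D:*/15}
Op 8: unregister job_D -> active={job_A:*/6, job_B:*/18, job_C:*/15}
Op 9: unregister job_C -> active={job_A:*/6, job_B:*/18}
Op 10: register job_C */14 -> active={job_A:*/6, job_B:*/18, job_C:*/14}
Op 11: register job_A */19 -> active={job_A:*/19, job_B:*/18, job_C:*/14}
Op 12: register job_A */17 -> active={job_A:*/17, job_B:*/18, job_C:*/14}
Op 13: unregister job_B -> active={job_A:*/17, job_C:*/14}
  job_A: interval 17, next fire after T=188 is 204
  job_C: interval 14, next fire after T=188 is 196
Earliest fire time = 196 (job job_C)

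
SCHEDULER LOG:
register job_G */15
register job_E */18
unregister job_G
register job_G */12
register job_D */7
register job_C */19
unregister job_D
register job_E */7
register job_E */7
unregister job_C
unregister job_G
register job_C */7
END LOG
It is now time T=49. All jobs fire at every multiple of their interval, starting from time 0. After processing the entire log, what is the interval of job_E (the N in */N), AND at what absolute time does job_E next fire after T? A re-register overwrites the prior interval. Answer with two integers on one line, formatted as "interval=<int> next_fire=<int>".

Answer: interval=7 next_fire=56

Derivation:
Op 1: register job_G */15 -> active={job_G:*/15}
Op 2: register job_E */18 -> active={job_E:*/18, job_G:*/15}
Op 3: unregister job_G -> active={job_E:*/18}
Op 4: register job_G */12 -> active={job_E:*/18, job_G:*/12}
Op 5: register job_D */7 -> active={job_D:*/7, job_E:*/18, job_G:*/12}
Op 6: register job_C */19 -> active={job_C:*/19, job_D:*/7, job_E:*/18, job_G:*/12}
Op 7: unregister job_D -> active={job_C:*/19, job_E:*/18, job_G:*/12}
Op 8: register job_E */7 -> active={job_C:*/19, job_E:*/7, job_G:*/12}
Op 9: register job_E */7 -> active={job_C:*/19, job_E:*/7, job_G:*/12}
Op 10: unregister job_C -> active={job_E:*/7, job_G:*/12}
Op 11: unregister job_G -> active={job_E:*/7}
Op 12: register job_C */7 -> active={job_C:*/7, job_E:*/7}
Final interval of job_E = 7
Next fire of job_E after T=49: (49//7+1)*7 = 56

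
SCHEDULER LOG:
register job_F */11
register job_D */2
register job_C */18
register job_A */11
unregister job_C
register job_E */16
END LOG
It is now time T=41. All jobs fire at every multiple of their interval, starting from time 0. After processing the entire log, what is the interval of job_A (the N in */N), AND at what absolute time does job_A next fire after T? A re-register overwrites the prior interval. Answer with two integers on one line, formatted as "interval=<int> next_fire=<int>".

Op 1: register job_F */11 -> active={job_F:*/11}
Op 2: register job_D */2 -> active={job_D:*/2, job_F:*/11}
Op 3: register job_C */18 -> active={job_C:*/18, job_D:*/2, job_F:*/11}
Op 4: register job_A */11 -> active={job_A:*/11, job_C:*/18, job_D:*/2, job_F:*/11}
Op 5: unregister job_C -> active={job_A:*/11, job_D:*/2, job_F:*/11}
Op 6: register job_E */16 -> active={job_A:*/11, job_D:*/2, job_E:*/16, job_F:*/11}
Final interval of job_A = 11
Next fire of job_A after T=41: (41//11+1)*11 = 44

Answer: interval=11 next_fire=44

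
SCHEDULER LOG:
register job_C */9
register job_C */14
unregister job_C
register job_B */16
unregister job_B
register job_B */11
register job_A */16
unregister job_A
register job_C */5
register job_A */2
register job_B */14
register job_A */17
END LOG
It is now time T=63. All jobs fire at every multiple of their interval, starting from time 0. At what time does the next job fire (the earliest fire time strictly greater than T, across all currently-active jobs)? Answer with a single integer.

Answer: 65

Derivation:
Op 1: register job_C */9 -> active={job_C:*/9}
Op 2: register job_C */14 -> active={job_C:*/14}
Op 3: unregister job_C -> active={}
Op 4: register job_B */16 -> active={job_B:*/16}
Op 5: unregister job_B -> active={}
Op 6: register job_B */11 -> active={job_B:*/11}
Op 7: register job_A */16 -> active={job_A:*/16, job_B:*/11}
Op 8: unregister job_A -> active={job_B:*/11}
Op 9: register job_C */5 -> active={job_B:*/11, job_C:*/5}
Op 10: register job_A */2 -> active={job_A:*/2, job_B:*/11, job_C:*/5}
Op 11: register job_B */14 -> active={job_A:*/2, job_B:*/14, job_C:*/5}
Op 12: register job_A */17 -> active={job_A:*/17, job_B:*/14, job_C:*/5}
  job_A: interval 17, next fire after T=63 is 68
  job_B: interval 14, next fire after T=63 is 70
  job_C: interval 5, next fire after T=63 is 65
Earliest fire time = 65 (job job_C)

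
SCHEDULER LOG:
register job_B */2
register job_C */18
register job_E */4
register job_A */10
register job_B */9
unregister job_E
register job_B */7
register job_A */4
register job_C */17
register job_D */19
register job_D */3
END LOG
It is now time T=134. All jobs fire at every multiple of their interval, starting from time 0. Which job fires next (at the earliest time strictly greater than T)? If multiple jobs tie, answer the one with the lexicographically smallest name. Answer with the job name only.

Answer: job_D

Derivation:
Op 1: register job_B */2 -> active={job_B:*/2}
Op 2: register job_C */18 -> active={job_B:*/2, job_C:*/18}
Op 3: register job_E */4 -> active={job_B:*/2, job_C:*/18, job_E:*/4}
Op 4: register job_A */10 -> active={job_A:*/10, job_B:*/2, job_C:*/18, job_E:*/4}
Op 5: register job_B */9 -> active={job_A:*/10, job_B:*/9, job_C:*/18, job_E:*/4}
Op 6: unregister job_E -> active={job_A:*/10, job_B:*/9, job_C:*/18}
Op 7: register job_B */7 -> active={job_A:*/10, job_B:*/7, job_C:*/18}
Op 8: register job_A */4 -> active={job_A:*/4, job_B:*/7, job_C:*/18}
Op 9: register job_C */17 -> active={job_A:*/4, job_B:*/7, job_C:*/17}
Op 10: register job_D */19 -> active={job_A:*/4, job_B:*/7, job_C:*/17, job_D:*/19}
Op 11: register job_D */3 -> active={job_A:*/4, job_B:*/7, job_C:*/17, job_D:*/3}
  job_A: interval 4, next fire after T=134 is 136
  job_B: interval 7, next fire after T=134 is 140
  job_C: interval 17, next fire after T=134 is 136
  job_D: interval 3, next fire after T=134 is 135
Earliest = 135, winner (lex tiebreak) = job_D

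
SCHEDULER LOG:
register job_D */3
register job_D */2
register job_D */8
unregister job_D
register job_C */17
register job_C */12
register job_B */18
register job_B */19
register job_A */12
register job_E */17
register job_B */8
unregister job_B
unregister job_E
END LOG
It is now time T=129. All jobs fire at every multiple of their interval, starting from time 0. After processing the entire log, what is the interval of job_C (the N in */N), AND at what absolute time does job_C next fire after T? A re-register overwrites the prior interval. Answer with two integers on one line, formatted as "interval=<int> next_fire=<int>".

Op 1: register job_D */3 -> active={job_D:*/3}
Op 2: register job_D */2 -> active={job_D:*/2}
Op 3: register job_D */8 -> active={job_D:*/8}
Op 4: unregister job_D -> active={}
Op 5: register job_C */17 -> active={job_C:*/17}
Op 6: register job_C */12 -> active={job_C:*/12}
Op 7: register job_B */18 -> active={job_B:*/18, job_C:*/12}
Op 8: register job_B */19 -> active={job_B:*/19, job_C:*/12}
Op 9: register job_A */12 -> active={job_A:*/12, job_B:*/19, job_C:*/12}
Op 10: register job_E */17 -> active={job_A:*/12, job_B:*/19, job_C:*/12, job_E:*/17}
Op 11: register job_B */8 -> active={job_A:*/12, job_B:*/8, job_C:*/12, job_E:*/17}
Op 12: unregister job_B -> active={job_A:*/12, job_C:*/12, job_E:*/17}
Op 13: unregister job_E -> active={job_A:*/12, job_C:*/12}
Final interval of job_C = 12
Next fire of job_C after T=129: (129//12+1)*12 = 132

Answer: interval=12 next_fire=132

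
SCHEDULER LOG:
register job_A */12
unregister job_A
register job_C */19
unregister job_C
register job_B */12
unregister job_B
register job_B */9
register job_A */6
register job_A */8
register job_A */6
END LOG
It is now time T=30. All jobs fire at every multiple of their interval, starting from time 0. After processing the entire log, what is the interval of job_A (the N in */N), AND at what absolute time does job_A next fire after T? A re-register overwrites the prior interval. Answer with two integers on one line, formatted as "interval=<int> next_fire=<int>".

Answer: interval=6 next_fire=36

Derivation:
Op 1: register job_A */12 -> active={job_A:*/12}
Op 2: unregister job_A -> active={}
Op 3: register job_C */19 -> active={job_C:*/19}
Op 4: unregister job_C -> active={}
Op 5: register job_B */12 -> active={job_B:*/12}
Op 6: unregister job_B -> active={}
Op 7: register job_B */9 -> active={job_B:*/9}
Op 8: register job_A */6 -> active={job_A:*/6, job_B:*/9}
Op 9: register job_A */8 -> active={job_A:*/8, job_B:*/9}
Op 10: register job_A */6 -> active={job_A:*/6, job_B:*/9}
Final interval of job_A = 6
Next fire of job_A after T=30: (30//6+1)*6 = 36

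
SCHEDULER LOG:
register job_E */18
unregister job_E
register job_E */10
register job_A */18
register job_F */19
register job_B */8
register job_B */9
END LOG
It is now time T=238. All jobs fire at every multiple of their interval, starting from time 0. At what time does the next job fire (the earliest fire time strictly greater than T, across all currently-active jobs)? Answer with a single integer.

Op 1: register job_E */18 -> active={job_E:*/18}
Op 2: unregister job_E -> active={}
Op 3: register job_E */10 -> active={job_E:*/10}
Op 4: register job_A */18 -> active={job_A:*/18, job_E:*/10}
Op 5: register job_F */19 -> active={job_A:*/18, job_E:*/10, job_F:*/19}
Op 6: register job_B */8 -> active={job_A:*/18, job_B:*/8, job_E:*/10, job_F:*/19}
Op 7: register job_B */9 -> active={job_A:*/18, job_B:*/9, job_E:*/10, job_F:*/19}
  job_A: interval 18, next fire after T=238 is 252
  job_B: interval 9, next fire after T=238 is 243
  job_E: interval 10, next fire after T=238 is 240
  job_F: interval 19, next fire after T=238 is 247
Earliest fire time = 240 (job job_E)

Answer: 240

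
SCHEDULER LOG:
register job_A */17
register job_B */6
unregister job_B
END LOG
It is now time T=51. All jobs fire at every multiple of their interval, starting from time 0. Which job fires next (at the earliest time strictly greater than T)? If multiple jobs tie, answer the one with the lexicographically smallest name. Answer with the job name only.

Op 1: register job_A */17 -> active={job_A:*/17}
Op 2: register job_B */6 -> active={job_A:*/17, job_B:*/6}
Op 3: unregister job_B -> active={job_A:*/17}
  job_A: interval 17, next fire after T=51 is 68
Earliest = 68, winner (lex tiebreak) = job_A

Answer: job_A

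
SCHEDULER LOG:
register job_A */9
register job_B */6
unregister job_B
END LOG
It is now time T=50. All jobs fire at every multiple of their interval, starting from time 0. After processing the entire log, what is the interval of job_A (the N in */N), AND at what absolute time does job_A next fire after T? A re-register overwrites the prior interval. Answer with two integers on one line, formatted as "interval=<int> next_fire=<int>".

Op 1: register job_A */9 -> active={job_A:*/9}
Op 2: register job_B */6 -> active={job_A:*/9, job_B:*/6}
Op 3: unregister job_B -> active={job_A:*/9}
Final interval of job_A = 9
Next fire of job_A after T=50: (50//9+1)*9 = 54

Answer: interval=9 next_fire=54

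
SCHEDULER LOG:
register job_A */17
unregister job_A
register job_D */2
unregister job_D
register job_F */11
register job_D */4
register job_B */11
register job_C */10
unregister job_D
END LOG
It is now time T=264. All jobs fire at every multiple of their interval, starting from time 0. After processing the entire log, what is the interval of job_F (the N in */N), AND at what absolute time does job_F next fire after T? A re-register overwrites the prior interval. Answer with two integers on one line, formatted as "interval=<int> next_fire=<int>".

Answer: interval=11 next_fire=275

Derivation:
Op 1: register job_A */17 -> active={job_A:*/17}
Op 2: unregister job_A -> active={}
Op 3: register job_D */2 -> active={job_D:*/2}
Op 4: unregister job_D -> active={}
Op 5: register job_F */11 -> active={job_F:*/11}
Op 6: register job_D */4 -> active={job_D:*/4, job_F:*/11}
Op 7: register job_B */11 -> active={job_B:*/11, job_D:*/4, job_F:*/11}
Op 8: register job_C */10 -> active={job_B:*/11, job_C:*/10, job_D:*/4, job_F:*/11}
Op 9: unregister job_D -> active={job_B:*/11, job_C:*/10, job_F:*/11}
Final interval of job_F = 11
Next fire of job_F after T=264: (264//11+1)*11 = 275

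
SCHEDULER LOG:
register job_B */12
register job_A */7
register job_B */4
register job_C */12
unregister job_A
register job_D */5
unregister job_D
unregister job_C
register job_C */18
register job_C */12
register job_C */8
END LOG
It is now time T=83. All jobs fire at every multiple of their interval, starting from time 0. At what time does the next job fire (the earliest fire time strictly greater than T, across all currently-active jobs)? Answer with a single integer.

Op 1: register job_B */12 -> active={job_B:*/12}
Op 2: register job_A */7 -> active={job_A:*/7, job_B:*/12}
Op 3: register job_B */4 -> active={job_A:*/7, job_B:*/4}
Op 4: register job_C */12 -> active={job_A:*/7, job_B:*/4, job_C:*/12}
Op 5: unregister job_A -> active={job_B:*/4, job_C:*/12}
Op 6: register job_D */5 -> active={job_B:*/4, job_C:*/12, job_D:*/5}
Op 7: unregister job_D -> active={job_B:*/4, job_C:*/12}
Op 8: unregister job_C -> active={job_B:*/4}
Op 9: register job_C */18 -> active={job_B:*/4, job_C:*/18}
Op 10: register job_C */12 -> active={job_B:*/4, job_C:*/12}
Op 11: register job_C */8 -> active={job_B:*/4, job_C:*/8}
  job_B: interval 4, next fire after T=83 is 84
  job_C: interval 8, next fire after T=83 is 88
Earliest fire time = 84 (job job_B)

Answer: 84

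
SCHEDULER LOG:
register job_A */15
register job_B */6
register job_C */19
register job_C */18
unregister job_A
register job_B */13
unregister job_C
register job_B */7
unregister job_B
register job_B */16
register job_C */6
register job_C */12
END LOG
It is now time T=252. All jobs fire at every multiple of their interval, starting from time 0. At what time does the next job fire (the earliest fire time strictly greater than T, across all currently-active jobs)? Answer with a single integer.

Op 1: register job_A */15 -> active={job_A:*/15}
Op 2: register job_B */6 -> active={job_A:*/15, job_B:*/6}
Op 3: register job_C */19 -> active={job_A:*/15, job_B:*/6, job_C:*/19}
Op 4: register job_C */18 -> active={job_A:*/15, job_B:*/6, job_C:*/18}
Op 5: unregister job_A -> active={job_B:*/6, job_C:*/18}
Op 6: register job_B */13 -> active={job_B:*/13, job_C:*/18}
Op 7: unregister job_C -> active={job_B:*/13}
Op 8: register job_B */7 -> active={job_B:*/7}
Op 9: unregister job_B -> active={}
Op 10: register job_B */16 -> active={job_B:*/16}
Op 11: register job_C */6 -> active={job_B:*/16, job_C:*/6}
Op 12: register job_C */12 -> active={job_B:*/16, job_C:*/12}
  job_B: interval 16, next fire after T=252 is 256
  job_C: interval 12, next fire after T=252 is 264
Earliest fire time = 256 (job job_B)

Answer: 256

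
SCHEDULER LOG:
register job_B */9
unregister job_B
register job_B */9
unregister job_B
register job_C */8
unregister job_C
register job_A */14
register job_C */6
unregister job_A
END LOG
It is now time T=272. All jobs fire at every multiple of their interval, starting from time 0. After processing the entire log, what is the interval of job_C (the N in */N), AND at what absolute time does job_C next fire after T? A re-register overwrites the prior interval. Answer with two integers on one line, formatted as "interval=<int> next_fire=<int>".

Answer: interval=6 next_fire=276

Derivation:
Op 1: register job_B */9 -> active={job_B:*/9}
Op 2: unregister job_B -> active={}
Op 3: register job_B */9 -> active={job_B:*/9}
Op 4: unregister job_B -> active={}
Op 5: register job_C */8 -> active={job_C:*/8}
Op 6: unregister job_C -> active={}
Op 7: register job_A */14 -> active={job_A:*/14}
Op 8: register job_C */6 -> active={job_A:*/14, job_C:*/6}
Op 9: unregister job_A -> active={job_C:*/6}
Final interval of job_C = 6
Next fire of job_C after T=272: (272//6+1)*6 = 276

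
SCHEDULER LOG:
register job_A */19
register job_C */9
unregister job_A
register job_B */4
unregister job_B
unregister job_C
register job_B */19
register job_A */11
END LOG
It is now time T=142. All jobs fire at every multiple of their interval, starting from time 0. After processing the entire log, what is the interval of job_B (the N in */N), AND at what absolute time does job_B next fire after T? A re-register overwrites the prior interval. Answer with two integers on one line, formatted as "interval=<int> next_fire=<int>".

Op 1: register job_A */19 -> active={job_A:*/19}
Op 2: register job_C */9 -> active={job_A:*/19, job_C:*/9}
Op 3: unregister job_A -> active={job_C:*/9}
Op 4: register job_B */4 -> active={job_B:*/4, job_C:*/9}
Op 5: unregister job_B -> active={job_C:*/9}
Op 6: unregister job_C -> active={}
Op 7: register job_B */19 -> active={job_B:*/19}
Op 8: register job_A */11 -> active={job_A:*/11, job_B:*/19}
Final interval of job_B = 19
Next fire of job_B after T=142: (142//19+1)*19 = 152

Answer: interval=19 next_fire=152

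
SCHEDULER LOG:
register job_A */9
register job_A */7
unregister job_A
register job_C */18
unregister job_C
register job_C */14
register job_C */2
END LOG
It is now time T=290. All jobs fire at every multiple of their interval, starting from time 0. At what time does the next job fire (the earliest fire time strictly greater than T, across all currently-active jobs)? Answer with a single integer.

Op 1: register job_A */9 -> active={job_A:*/9}
Op 2: register job_A */7 -> active={job_A:*/7}
Op 3: unregister job_A -> active={}
Op 4: register job_C */18 -> active={job_C:*/18}
Op 5: unregister job_C -> active={}
Op 6: register job_C */14 -> active={job_C:*/14}
Op 7: register job_C */2 -> active={job_C:*/2}
  job_C: interval 2, next fire after T=290 is 292
Earliest fire time = 292 (job job_C)

Answer: 292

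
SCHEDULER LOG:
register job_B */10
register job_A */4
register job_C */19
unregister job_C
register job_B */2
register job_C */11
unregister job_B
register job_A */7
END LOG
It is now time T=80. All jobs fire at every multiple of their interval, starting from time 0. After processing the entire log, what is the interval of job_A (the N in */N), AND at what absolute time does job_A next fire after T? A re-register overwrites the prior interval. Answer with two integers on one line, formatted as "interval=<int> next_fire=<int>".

Answer: interval=7 next_fire=84

Derivation:
Op 1: register job_B */10 -> active={job_B:*/10}
Op 2: register job_A */4 -> active={job_A:*/4, job_B:*/10}
Op 3: register job_C */19 -> active={job_A:*/4, job_B:*/10, job_C:*/19}
Op 4: unregister job_C -> active={job_A:*/4, job_B:*/10}
Op 5: register job_B */2 -> active={job_A:*/4, job_B:*/2}
Op 6: register job_C */11 -> active={job_A:*/4, job_B:*/2, job_C:*/11}
Op 7: unregister job_B -> active={job_A:*/4, job_C:*/11}
Op 8: register job_A */7 -> active={job_A:*/7, job_C:*/11}
Final interval of job_A = 7
Next fire of job_A after T=80: (80//7+1)*7 = 84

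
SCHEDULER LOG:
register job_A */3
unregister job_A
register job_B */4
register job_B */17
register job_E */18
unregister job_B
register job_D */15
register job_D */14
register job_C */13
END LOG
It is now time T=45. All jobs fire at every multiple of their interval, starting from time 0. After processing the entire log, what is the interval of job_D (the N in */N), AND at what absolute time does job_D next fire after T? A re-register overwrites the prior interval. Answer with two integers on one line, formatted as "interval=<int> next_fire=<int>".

Answer: interval=14 next_fire=56

Derivation:
Op 1: register job_A */3 -> active={job_A:*/3}
Op 2: unregister job_A -> active={}
Op 3: register job_B */4 -> active={job_B:*/4}
Op 4: register job_B */17 -> active={job_B:*/17}
Op 5: register job_E */18 -> active={job_B:*/17, job_E:*/18}
Op 6: unregister job_B -> active={job_E:*/18}
Op 7: register job_D */15 -> active={job_D:*/15, job_E:*/18}
Op 8: register job_D */14 -> active={job_D:*/14, job_E:*/18}
Op 9: register job_C */13 -> active={job_C:*/13, job_D:*/14, job_E:*/18}
Final interval of job_D = 14
Next fire of job_D after T=45: (45//14+1)*14 = 56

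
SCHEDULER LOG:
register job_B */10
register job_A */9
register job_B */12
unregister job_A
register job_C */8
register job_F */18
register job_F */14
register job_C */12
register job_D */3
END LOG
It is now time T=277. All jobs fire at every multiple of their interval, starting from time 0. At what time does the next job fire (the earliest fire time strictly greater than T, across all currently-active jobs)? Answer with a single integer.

Op 1: register job_B */10 -> active={job_B:*/10}
Op 2: register job_A */9 -> active={job_A:*/9, job_B:*/10}
Op 3: register job_B */12 -> active={job_A:*/9, job_B:*/12}
Op 4: unregister job_A -> active={job_B:*/12}
Op 5: register job_C */8 -> active={job_B:*/12, job_C:*/8}
Op 6: register job_F */18 -> active={job_B:*/12, job_C:*/8, job_F:*/18}
Op 7: register job_F */14 -> active={job_B:*/12, job_C:*/8, job_F:*/14}
Op 8: register job_C */12 -> active={job_B:*/12, job_C:*/12, job_F:*/14}
Op 9: register job_D */3 -> active={job_B:*/12, job_C:*/12, job_D:*/3, job_F:*/14}
  job_B: interval 12, next fire after T=277 is 288
  job_C: interval 12, next fire after T=277 is 288
  job_D: interval 3, next fire after T=277 is 279
  job_F: interval 14, next fire after T=277 is 280
Earliest fire time = 279 (job job_D)

Answer: 279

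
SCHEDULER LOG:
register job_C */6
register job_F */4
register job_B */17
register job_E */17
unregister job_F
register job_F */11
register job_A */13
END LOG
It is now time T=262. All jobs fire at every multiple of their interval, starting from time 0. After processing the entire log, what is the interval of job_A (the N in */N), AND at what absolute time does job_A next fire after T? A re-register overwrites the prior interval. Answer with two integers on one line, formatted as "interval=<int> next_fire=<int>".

Op 1: register job_C */6 -> active={job_C:*/6}
Op 2: register job_F */4 -> active={job_C:*/6, job_F:*/4}
Op 3: register job_B */17 -> active={job_B:*/17, job_C:*/6, job_F:*/4}
Op 4: register job_E */17 -> active={job_B:*/17, job_C:*/6, job_E:*/17, job_F:*/4}
Op 5: unregister job_F -> active={job_B:*/17, job_C:*/6, job_E:*/17}
Op 6: register job_F */11 -> active={job_B:*/17, job_C:*/6, job_E:*/17, job_F:*/11}
Op 7: register job_A */13 -> active={job_A:*/13, job_B:*/17, job_C:*/6, job_E:*/17, job_F:*/11}
Final interval of job_A = 13
Next fire of job_A after T=262: (262//13+1)*13 = 273

Answer: interval=13 next_fire=273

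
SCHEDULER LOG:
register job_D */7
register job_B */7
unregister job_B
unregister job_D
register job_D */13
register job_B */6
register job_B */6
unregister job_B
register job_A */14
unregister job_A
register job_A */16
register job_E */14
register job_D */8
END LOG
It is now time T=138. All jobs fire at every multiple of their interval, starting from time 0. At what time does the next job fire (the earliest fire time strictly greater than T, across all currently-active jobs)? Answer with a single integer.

Answer: 140

Derivation:
Op 1: register job_D */7 -> active={job_D:*/7}
Op 2: register job_B */7 -> active={job_B:*/7, job_D:*/7}
Op 3: unregister job_B -> active={job_D:*/7}
Op 4: unregister job_D -> active={}
Op 5: register job_D */13 -> active={job_D:*/13}
Op 6: register job_B */6 -> active={job_B:*/6, job_D:*/13}
Op 7: register job_B */6 -> active={job_B:*/6, job_D:*/13}
Op 8: unregister job_B -> active={job_D:*/13}
Op 9: register job_A */14 -> active={job_A:*/14, job_D:*/13}
Op 10: unregister job_A -> active={job_D:*/13}
Op 11: register job_A */16 -> active={job_A:*/16, job_D:*/13}
Op 12: register job_E */14 -> active={job_A:*/16, job_D:*/13, job_E:*/14}
Op 13: register job_D */8 -> active={job_A:*/16, job_D:*/8, job_E:*/14}
  job_A: interval 16, next fire after T=138 is 144
  job_D: interval 8, next fire after T=138 is 144
  job_E: interval 14, next fire after T=138 is 140
Earliest fire time = 140 (job job_E)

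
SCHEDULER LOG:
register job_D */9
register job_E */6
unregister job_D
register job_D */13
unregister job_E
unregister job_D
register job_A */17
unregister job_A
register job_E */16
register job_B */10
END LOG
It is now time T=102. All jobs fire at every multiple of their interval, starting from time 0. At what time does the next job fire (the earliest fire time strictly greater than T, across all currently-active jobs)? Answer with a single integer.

Answer: 110

Derivation:
Op 1: register job_D */9 -> active={job_D:*/9}
Op 2: register job_E */6 -> active={job_D:*/9, job_E:*/6}
Op 3: unregister job_D -> active={job_E:*/6}
Op 4: register job_D */13 -> active={job_D:*/13, job_E:*/6}
Op 5: unregister job_E -> active={job_D:*/13}
Op 6: unregister job_D -> active={}
Op 7: register job_A */17 -> active={job_A:*/17}
Op 8: unregister job_A -> active={}
Op 9: register job_E */16 -> active={job_E:*/16}
Op 10: register job_B */10 -> active={job_B:*/10, job_E:*/16}
  job_B: interval 10, next fire after T=102 is 110
  job_E: interval 16, next fire after T=102 is 112
Earliest fire time = 110 (job job_B)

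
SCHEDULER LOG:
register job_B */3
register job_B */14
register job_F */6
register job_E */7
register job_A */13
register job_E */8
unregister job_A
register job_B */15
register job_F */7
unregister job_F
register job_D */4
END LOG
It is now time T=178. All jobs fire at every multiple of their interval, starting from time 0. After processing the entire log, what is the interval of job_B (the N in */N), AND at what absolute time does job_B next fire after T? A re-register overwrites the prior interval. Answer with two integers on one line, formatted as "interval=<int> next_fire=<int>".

Op 1: register job_B */3 -> active={job_B:*/3}
Op 2: register job_B */14 -> active={job_B:*/14}
Op 3: register job_F */6 -> active={job_B:*/14, job_F:*/6}
Op 4: register job_E */7 -> active={job_B:*/14, job_E:*/7, job_F:*/6}
Op 5: register job_A */13 -> active={job_A:*/13, job_B:*/14, job_E:*/7, job_F:*/6}
Op 6: register job_E */8 -> active={job_A:*/13, job_B:*/14, job_E:*/8, job_F:*/6}
Op 7: unregister job_A -> active={job_B:*/14, job_E:*/8, job_F:*/6}
Op 8: register job_B */15 -> active={job_B:*/15, job_E:*/8, job_F:*/6}
Op 9: register job_F */7 -> active={job_B:*/15, job_E:*/8, job_F:*/7}
Op 10: unregister job_F -> active={job_B:*/15, job_E:*/8}
Op 11: register job_D */4 -> active={job_B:*/15, job_D:*/4, job_E:*/8}
Final interval of job_B = 15
Next fire of job_B after T=178: (178//15+1)*15 = 180

Answer: interval=15 next_fire=180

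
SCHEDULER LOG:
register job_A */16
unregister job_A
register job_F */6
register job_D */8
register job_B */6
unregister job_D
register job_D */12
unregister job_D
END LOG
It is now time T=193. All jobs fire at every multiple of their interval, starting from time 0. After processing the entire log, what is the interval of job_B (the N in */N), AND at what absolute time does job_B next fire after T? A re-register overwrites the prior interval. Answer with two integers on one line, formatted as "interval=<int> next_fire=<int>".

Answer: interval=6 next_fire=198

Derivation:
Op 1: register job_A */16 -> active={job_A:*/16}
Op 2: unregister job_A -> active={}
Op 3: register job_F */6 -> active={job_F:*/6}
Op 4: register job_D */8 -> active={job_D:*/8, job_F:*/6}
Op 5: register job_B */6 -> active={job_B:*/6, job_D:*/8, job_F:*/6}
Op 6: unregister job_D -> active={job_B:*/6, job_F:*/6}
Op 7: register job_D */12 -> active={job_B:*/6, job_D:*/12, job_F:*/6}
Op 8: unregister job_D -> active={job_B:*/6, job_F:*/6}
Final interval of job_B = 6
Next fire of job_B after T=193: (193//6+1)*6 = 198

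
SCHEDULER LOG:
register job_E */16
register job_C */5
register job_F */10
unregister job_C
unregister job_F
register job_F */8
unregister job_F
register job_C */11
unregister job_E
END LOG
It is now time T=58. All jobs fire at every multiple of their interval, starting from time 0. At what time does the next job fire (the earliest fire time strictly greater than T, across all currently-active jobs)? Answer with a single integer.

Op 1: register job_E */16 -> active={job_E:*/16}
Op 2: register job_C */5 -> active={job_C:*/5, job_E:*/16}
Op 3: register job_F */10 -> active={job_C:*/5, job_E:*/16, job_F:*/10}
Op 4: unregister job_C -> active={job_E:*/16, job_F:*/10}
Op 5: unregister job_F -> active={job_E:*/16}
Op 6: register job_F */8 -> active={job_E:*/16, job_F:*/8}
Op 7: unregister job_F -> active={job_E:*/16}
Op 8: register job_C */11 -> active={job_C:*/11, job_E:*/16}
Op 9: unregister job_E -> active={job_C:*/11}
  job_C: interval 11, next fire after T=58 is 66
Earliest fire time = 66 (job job_C)

Answer: 66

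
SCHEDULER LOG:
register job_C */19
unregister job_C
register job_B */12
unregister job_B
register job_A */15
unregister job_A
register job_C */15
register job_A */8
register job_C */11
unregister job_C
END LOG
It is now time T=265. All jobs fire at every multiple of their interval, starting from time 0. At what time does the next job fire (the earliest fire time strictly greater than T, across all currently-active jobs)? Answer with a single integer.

Op 1: register job_C */19 -> active={job_C:*/19}
Op 2: unregister job_C -> active={}
Op 3: register job_B */12 -> active={job_B:*/12}
Op 4: unregister job_B -> active={}
Op 5: register job_A */15 -> active={job_A:*/15}
Op 6: unregister job_A -> active={}
Op 7: register job_C */15 -> active={job_C:*/15}
Op 8: register job_A */8 -> active={job_A:*/8, job_C:*/15}
Op 9: register job_C */11 -> active={job_A:*/8, job_C:*/11}
Op 10: unregister job_C -> active={job_A:*/8}
  job_A: interval 8, next fire after T=265 is 272
Earliest fire time = 272 (job job_A)

Answer: 272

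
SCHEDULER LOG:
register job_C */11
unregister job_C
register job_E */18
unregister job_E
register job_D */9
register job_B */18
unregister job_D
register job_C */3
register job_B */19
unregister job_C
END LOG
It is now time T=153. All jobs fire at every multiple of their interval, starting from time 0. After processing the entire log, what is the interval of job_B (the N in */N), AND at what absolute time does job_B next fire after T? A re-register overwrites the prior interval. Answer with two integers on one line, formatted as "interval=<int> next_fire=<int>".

Op 1: register job_C */11 -> active={job_C:*/11}
Op 2: unregister job_C -> active={}
Op 3: register job_E */18 -> active={job_E:*/18}
Op 4: unregister job_E -> active={}
Op 5: register job_D */9 -> active={job_D:*/9}
Op 6: register job_B */18 -> active={job_B:*/18, job_D:*/9}
Op 7: unregister job_D -> active={job_B:*/18}
Op 8: register job_C */3 -> active={job_B:*/18, job_C:*/3}
Op 9: register job_B */19 -> active={job_B:*/19, job_C:*/3}
Op 10: unregister job_C -> active={job_B:*/19}
Final interval of job_B = 19
Next fire of job_B after T=153: (153//19+1)*19 = 171

Answer: interval=19 next_fire=171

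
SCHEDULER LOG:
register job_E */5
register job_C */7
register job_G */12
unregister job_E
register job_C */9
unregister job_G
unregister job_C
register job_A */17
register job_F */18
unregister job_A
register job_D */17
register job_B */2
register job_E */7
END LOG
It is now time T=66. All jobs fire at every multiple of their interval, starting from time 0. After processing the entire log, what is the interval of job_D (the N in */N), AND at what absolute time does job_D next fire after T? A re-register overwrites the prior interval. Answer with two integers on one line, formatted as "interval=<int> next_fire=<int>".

Answer: interval=17 next_fire=68

Derivation:
Op 1: register job_E */5 -> active={job_E:*/5}
Op 2: register job_C */7 -> active={job_C:*/7, job_E:*/5}
Op 3: register job_G */12 -> active={job_C:*/7, job_E:*/5, job_G:*/12}
Op 4: unregister job_E -> active={job_C:*/7, job_G:*/12}
Op 5: register job_C */9 -> active={job_C:*/9, job_G:*/12}
Op 6: unregister job_G -> active={job_C:*/9}
Op 7: unregister job_C -> active={}
Op 8: register job_A */17 -> active={job_A:*/17}
Op 9: register job_F */18 -> active={job_A:*/17, job_F:*/18}
Op 10: unregister job_A -> active={job_F:*/18}
Op 11: register job_D */17 -> active={job_D:*/17, job_F:*/18}
Op 12: register job_B */2 -> active={job_B:*/2, job_D:*/17, job_F:*/18}
Op 13: register job_E */7 -> active={job_B:*/2, job_D:*/17, job_E:*/7, job_F:*/18}
Final interval of job_D = 17
Next fire of job_D after T=66: (66//17+1)*17 = 68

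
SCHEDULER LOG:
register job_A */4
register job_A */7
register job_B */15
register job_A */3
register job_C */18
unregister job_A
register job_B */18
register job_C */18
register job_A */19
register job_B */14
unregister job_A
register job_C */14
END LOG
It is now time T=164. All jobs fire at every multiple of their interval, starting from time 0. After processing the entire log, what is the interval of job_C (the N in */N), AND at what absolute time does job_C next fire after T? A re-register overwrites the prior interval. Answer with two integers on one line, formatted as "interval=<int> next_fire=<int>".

Op 1: register job_A */4 -> active={job_A:*/4}
Op 2: register job_A */7 -> active={job_A:*/7}
Op 3: register job_B */15 -> active={job_A:*/7, job_B:*/15}
Op 4: register job_A */3 -> active={job_A:*/3, job_B:*/15}
Op 5: register job_C */18 -> active={job_A:*/3, job_B:*/15, job_C:*/18}
Op 6: unregister job_A -> active={job_B:*/15, job_C:*/18}
Op 7: register job_B */18 -> active={job_B:*/18, job_C:*/18}
Op 8: register job_C */18 -> active={job_B:*/18, job_C:*/18}
Op 9: register job_A */19 -> active={job_A:*/19, job_B:*/18, job_C:*/18}
Op 10: register job_B */14 -> active={job_A:*/19, job_B:*/14, job_C:*/18}
Op 11: unregister job_A -> active={job_B:*/14, job_C:*/18}
Op 12: register job_C */14 -> active={job_B:*/14, job_C:*/14}
Final interval of job_C = 14
Next fire of job_C after T=164: (164//14+1)*14 = 168

Answer: interval=14 next_fire=168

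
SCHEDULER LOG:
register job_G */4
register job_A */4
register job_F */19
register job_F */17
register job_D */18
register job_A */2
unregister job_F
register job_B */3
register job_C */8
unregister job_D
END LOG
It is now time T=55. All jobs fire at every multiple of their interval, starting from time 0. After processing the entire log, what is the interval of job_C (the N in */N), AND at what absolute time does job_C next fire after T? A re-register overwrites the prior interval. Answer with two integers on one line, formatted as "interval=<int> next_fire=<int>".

Answer: interval=8 next_fire=56

Derivation:
Op 1: register job_G */4 -> active={job_G:*/4}
Op 2: register job_A */4 -> active={job_A:*/4, job_G:*/4}
Op 3: register job_F */19 -> active={job_A:*/4, job_F:*/19, job_G:*/4}
Op 4: register job_F */17 -> active={job_A:*/4, job_F:*/17, job_G:*/4}
Op 5: register job_D */18 -> active={job_A:*/4, job_D:*/18, job_F:*/17, job_G:*/4}
Op 6: register job_A */2 -> active={job_A:*/2, job_D:*/18, job_F:*/17, job_G:*/4}
Op 7: unregister job_F -> active={job_A:*/2, job_D:*/18, job_G:*/4}
Op 8: register job_B */3 -> active={job_A:*/2, job_B:*/3, job_D:*/18, job_G:*/4}
Op 9: register job_C */8 -> active={job_A:*/2, job_B:*/3, job_C:*/8, job_D:*/18, job_G:*/4}
Op 10: unregister job_D -> active={job_A:*/2, job_B:*/3, job_C:*/8, job_G:*/4}
Final interval of job_C = 8
Next fire of job_C after T=55: (55//8+1)*8 = 56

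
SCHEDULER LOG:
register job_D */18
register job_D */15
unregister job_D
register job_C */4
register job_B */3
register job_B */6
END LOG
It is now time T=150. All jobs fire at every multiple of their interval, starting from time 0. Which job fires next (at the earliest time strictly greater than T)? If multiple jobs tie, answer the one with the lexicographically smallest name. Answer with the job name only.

Answer: job_C

Derivation:
Op 1: register job_D */18 -> active={job_D:*/18}
Op 2: register job_D */15 -> active={job_D:*/15}
Op 3: unregister job_D -> active={}
Op 4: register job_C */4 -> active={job_C:*/4}
Op 5: register job_B */3 -> active={job_B:*/3, job_C:*/4}
Op 6: register job_B */6 -> active={job_B:*/6, job_C:*/4}
  job_B: interval 6, next fire after T=150 is 156
  job_C: interval 4, next fire after T=150 is 152
Earliest = 152, winner (lex tiebreak) = job_C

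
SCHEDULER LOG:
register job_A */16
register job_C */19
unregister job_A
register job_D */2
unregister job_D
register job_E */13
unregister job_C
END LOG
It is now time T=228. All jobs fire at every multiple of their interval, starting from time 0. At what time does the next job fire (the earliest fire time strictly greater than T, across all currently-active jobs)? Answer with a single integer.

Op 1: register job_A */16 -> active={job_A:*/16}
Op 2: register job_C */19 -> active={job_A:*/16, job_C:*/19}
Op 3: unregister job_A -> active={job_C:*/19}
Op 4: register job_D */2 -> active={job_C:*/19, job_D:*/2}
Op 5: unregister job_D -> active={job_C:*/19}
Op 6: register job_E */13 -> active={job_C:*/19, job_E:*/13}
Op 7: unregister job_C -> active={job_E:*/13}
  job_E: interval 13, next fire after T=228 is 234
Earliest fire time = 234 (job job_E)

Answer: 234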